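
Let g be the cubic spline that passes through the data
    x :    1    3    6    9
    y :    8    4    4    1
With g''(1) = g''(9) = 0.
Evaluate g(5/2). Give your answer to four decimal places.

Let m_i = g''(x_i). Step sizes h_i = 2, 3, 3; slopes of the chords Δ_i = (y_(i+1) - y_i)/h_i = -2, 0, -1.
  2·m_0 + 10·m_1 + 3·m_2 = 6(Δ_1 - Δ_0) = 12
  3·m_1 + 12·m_2 + 3·m_3 = 6(Δ_2 - Δ_1) = -6
Natural end conditions: m_0 = m_3 = 0.
Hence m_0 = 0, m_1 = 54/37, m_2 = -32/37, m_3 = 0.
On [1, 3], g(x) = 8 - 92/37·(x - 1) + 0·(x - 1)² + 9/74·(x - 1)³.
With (x - 1) = 3/2: g(5/2) = 2771/592.

4.6807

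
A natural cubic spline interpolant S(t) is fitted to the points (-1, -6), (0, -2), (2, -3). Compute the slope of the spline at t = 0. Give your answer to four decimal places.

With M_i denoting the second derivative at x_i, h_i = 1, 2, and Δ_i = (y_(i+1) − y_i)/h_i = 4, -1/2:
  1·M_0 + 6·M_1 + 2·M_2 = 6(Δ_1 - Δ_0) = -27
Natural end conditions: M_0 = M_2 = 0.
Forward elimination and back-substitution give M_0 = 0, M_1 = -9/2, M_2 = 0.
On [0, 2], S'(t) = b_1 + 2c_1·t + 3d_1·t² with b_1 = Δ_1 - h_1(2M_1 + M_2)/6 = 5/2, c_1 = M_1/2 = -9/4, d_1 = (M_2 - M_1)/(6h_1) = 3/8. So S'(0) = 5/2.

2.5000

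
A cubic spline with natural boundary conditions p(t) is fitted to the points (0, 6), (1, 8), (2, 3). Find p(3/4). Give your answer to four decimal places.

8.0742

Let σ_i = p''(x_i). Step sizes h_i = 1, 1; slopes of the chords Δ_i = (y_(i+1) - y_i)/h_i = 2, -5.
  1·σ_0 + 4·σ_1 + 1·σ_2 = 6(Δ_1 - Δ_0) = -42
Natural end conditions: σ_0 = σ_2 = 0.
Hence σ_0 = 0, σ_1 = -21/2, σ_2 = 0.
On [0, 1], p(t) = 6 + 15/4·t + 0·t² - 7/4·t³.
With t = 3/4: p(3/4) = 2067/256.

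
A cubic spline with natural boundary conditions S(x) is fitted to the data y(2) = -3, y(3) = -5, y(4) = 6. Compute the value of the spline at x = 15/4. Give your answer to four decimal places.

Write M_i for S''(x_i). With h_i = 1, 1 and divided differences Δ_i = -2, 11, the continuity of S' gives the tridiagonal system
  1·M_0 + 4·M_1 + 1·M_2 = 6(Δ_1 - Δ_0) = 78
Natural end conditions: M_0 = M_2 = 0.
Hence M_0 = 0, M_1 = 39/2, M_2 = 0.
On [3, 4], S(x) = -5 + 9/2·(x - 3) + 39/4·(x - 3)² - 13/4·(x - 3)³.
With (x - 3) = 3/4: S(15/4) = 637/256.

2.4883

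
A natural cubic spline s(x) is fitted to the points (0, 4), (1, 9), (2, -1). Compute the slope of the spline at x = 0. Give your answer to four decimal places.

8.7500

Put M_i = s'' at the i-th knot. Here h = (1, 1) and Δ = (5, -10), so the interior equations h_(i-1)·M_(i-1) + 2(h_(i-1)+h_i)·M_i + h_i·M_(i+1) = 6(Δ_i − Δ_(i-1)) read
  1·M_0 + 4·M_1 + 1·M_2 = 6(Δ_1 - Δ_0) = -90
Natural end conditions: M_0 = M_2 = 0.
Hence M_0 = 0, M_1 = -45/2, M_2 = 0.
On [0, 1], s'(x) = b_0 + 2c_0·x + 3d_0·x² with b_0 = Δ_0 - h_0(2M_0 + M_1)/6 = 35/4, c_0 = M_0/2 = 0, d_0 = (M_1 - M_0)/(6h_0) = -15/4. So s'(0) = 35/4.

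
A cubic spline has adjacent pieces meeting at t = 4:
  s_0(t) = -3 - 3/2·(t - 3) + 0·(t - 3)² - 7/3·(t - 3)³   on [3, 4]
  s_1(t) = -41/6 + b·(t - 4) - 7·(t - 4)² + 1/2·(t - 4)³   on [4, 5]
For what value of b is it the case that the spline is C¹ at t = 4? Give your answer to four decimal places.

s_0'(t) = -3/2 + 0·(t - 3) - 7·(t - 3)², so s_0'(4) = -17/2. On the right, s_1'(4) = b, so b = -17/2.

-8.5000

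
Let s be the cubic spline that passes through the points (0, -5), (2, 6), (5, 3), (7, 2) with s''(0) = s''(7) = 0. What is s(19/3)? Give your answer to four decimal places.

2.0142

Put M_i = s'' at the i-th knot. Here h = (2, 3, 2) and Δ = (11/2, -1, -1/2), so the interior equations h_(i-1)·M_(i-1) + 2(h_(i-1)+h_i)·M_i + h_i·M_(i+1) = 6(Δ_i − Δ_(i-1)) read
  2·M_0 + 10·M_1 + 3·M_2 = 6(Δ_1 - Δ_0) = -39
  3·M_1 + 10·M_2 + 2·M_3 = 6(Δ_2 - Δ_1) = 3
Natural end conditions: M_0 = M_3 = 0.
Hence M_0 = 0, M_1 = -57/13, M_2 = 21/13, M_3 = 0.
On [5, 7], s(x) = 3 - 41/26·(x - 5) + 21/26·(x - 5)² - 7/52·(x - 5)³.
With (x - 5) = 4/3: s(19/3) = 707/351.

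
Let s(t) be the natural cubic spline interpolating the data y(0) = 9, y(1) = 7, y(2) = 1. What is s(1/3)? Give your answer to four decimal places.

8.6296

Let σ_i = s''(x_i). Step sizes h_i = 1, 1; slopes of the chords Δ_i = (y_(i+1) - y_i)/h_i = -2, -6.
  1·σ_0 + 4·σ_1 + 1·σ_2 = 6(Δ_1 - Δ_0) = -24
Natural end conditions: σ_0 = σ_2 = 0.
Forward elimination and back-substitution give σ_0 = 0, σ_1 = -6, σ_2 = 0.
On [0, 1], s(t) = 9 - 1·t + 0·t² - 1·t³.
With t = 1/3: s(1/3) = 233/27.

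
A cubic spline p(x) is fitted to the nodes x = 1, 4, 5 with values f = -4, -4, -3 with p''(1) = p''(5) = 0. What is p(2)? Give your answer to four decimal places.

-4.3333

Write σ_i for p''(x_i). With h_i = 3, 1 and divided differences Δ_i = 0, 1, the continuity of p' gives the tridiagonal system
  3·σ_0 + 8·σ_1 + 1·σ_2 = 6(Δ_1 - Δ_0) = 6
Natural end conditions: σ_0 = σ_2 = 0.
Solving: σ_0 = 0, σ_1 = 3/4, σ_2 = 0.
On [1, 4], p(x) = -4 - 3/8·(x - 1) + 0·(x - 1)² + 1/24·(x - 1)³.
With (x - 1) = 1: p(2) = -13/3.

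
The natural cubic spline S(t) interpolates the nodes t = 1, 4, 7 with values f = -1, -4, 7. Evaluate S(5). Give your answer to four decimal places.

-1.6296

With M_i denoting the second derivative at x_i, h_i = 3, 3, and Δ_i = (y_(i+1) − y_i)/h_i = -1, 11/3:
  3·M_0 + 12·M_1 + 3·M_2 = 6(Δ_1 - Δ_0) = 28
Natural end conditions: M_0 = M_2 = 0.
Solving: M_0 = 0, M_1 = 7/3, M_2 = 0.
On [4, 7], S(t) = -4 + 4/3·(t - 4) + 7/6·(t - 4)² - 7/54·(t - 4)³.
With (t - 4) = 1: S(5) = -44/27.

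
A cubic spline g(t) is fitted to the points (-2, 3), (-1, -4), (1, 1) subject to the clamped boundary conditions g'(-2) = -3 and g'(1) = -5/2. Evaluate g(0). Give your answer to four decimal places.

Let M_i = g''(x_i). Step sizes h_i = 1, 2; slopes of the chords Δ_i = (y_(i+1) - y_i)/h_i = -7, 5/2.
  1·M_0 + 6·M_1 + 2·M_2 = 6(Δ_1 - Δ_0) = 57
Clamped end conditions give two more equations: 2h_0·M_0 + h_0·M_1 = 6(Δ_0 - g'(-2)) = -24 and h_1·M_1 + 2h_1·M_2 = 6(g'(1) - Δ_1) = -30.
Solving the tridiagonal system: M_0 = -64/3, M_1 = 56/3, M_2 = -101/6.
On [-1, 1], g(t) = -4 - 13/3·(t + 1) + 28/3·(t + 1)² - 71/24·(t + 1)³.
With (t + 1) = 1: g(0) = -47/24.

-1.9583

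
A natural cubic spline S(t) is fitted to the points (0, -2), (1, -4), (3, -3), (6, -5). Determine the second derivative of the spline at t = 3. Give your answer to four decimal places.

With M_i denoting the second derivative at x_i, h_i = 1, 2, 3, and Δ_i = (y_(i+1) − y_i)/h_i = -2, 1/2, -2/3:
  1·M_0 + 6·M_1 + 2·M_2 = 6(Δ_1 - Δ_0) = 15
  2·M_1 + 10·M_2 + 3·M_3 = 6(Δ_2 - Δ_1) = -7
Natural end conditions: M_0 = M_3 = 0.
Forward elimination and back-substitution give M_0 = 0, M_1 = 41/14, M_2 = -9/7, M_3 = 0.

-1.2857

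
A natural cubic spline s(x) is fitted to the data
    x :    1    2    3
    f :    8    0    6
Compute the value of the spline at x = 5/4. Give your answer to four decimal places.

5.1797

Let M_i = s''(x_i). Step sizes h_i = 1, 1; slopes of the chords Δ_i = (y_(i+1) - y_i)/h_i = -8, 6.
  1·M_0 + 4·M_1 + 1·M_2 = 6(Δ_1 - Δ_0) = 84
Natural end conditions: M_0 = M_2 = 0.
Solving: M_0 = 0, M_1 = 21, M_2 = 0.
On [1, 2], s(x) = 8 - 23/2·(x - 1) + 0·(x - 1)² + 7/2·(x - 1)³.
With (x - 1) = 1/4: s(5/4) = 663/128.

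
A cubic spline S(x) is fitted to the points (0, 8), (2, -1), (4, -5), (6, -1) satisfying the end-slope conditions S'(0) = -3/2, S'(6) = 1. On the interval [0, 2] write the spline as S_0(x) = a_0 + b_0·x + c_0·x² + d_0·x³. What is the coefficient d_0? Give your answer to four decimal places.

0.6917

With m_i denoting the second derivative at x_i, h_i = 2, 2, 2, and Δ_i = (y_(i+1) − y_i)/h_i = -9/2, -2, 2:
  2·m_0 + 8·m_1 + 2·m_2 = 6(Δ_1 - Δ_0) = 15
  2·m_1 + 8·m_2 + 2·m_3 = 6(Δ_2 - Δ_1) = 24
Clamped end conditions give two more equations: 2h_0·m_0 + h_0·m_1 = 6(Δ_0 - S'(0)) = -18 and h_2·m_2 + 2h_2·m_3 = 6(S'(6) - Δ_2) = -6.
Solving the tridiagonal system: m_0 = -173/30, m_1 = 38/15, m_2 = 47/15, m_3 = -46/15.
On [0, 2], with S_0(x) = a_0 + b_0·x + c_0·x² + d_0·x³: c_0 = m_0/2 = -173/60, d_0 = (m_1 - m_0)/(6h_0) = 83/120, b_0 = Δ_0 - h_0(2m_0 + m_1)/6 = -3/2.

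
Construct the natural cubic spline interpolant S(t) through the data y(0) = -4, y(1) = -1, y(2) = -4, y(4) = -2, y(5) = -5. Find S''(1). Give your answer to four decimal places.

-11.0164

Put σ_i = S'' at the i-th knot. Here h = (1, 1, 2, 1) and Δ = (3, -3, 1, -3), so the interior equations h_(i-1)·σ_(i-1) + 2(h_(i-1)+h_i)·σ_i + h_i·σ_(i+1) = 6(Δ_i − Δ_(i-1)) read
  1·σ_0 + 4·σ_1 + 1·σ_2 = 6(Δ_1 - Δ_0) = -36
  1·σ_1 + 6·σ_2 + 2·σ_3 = 6(Δ_2 - Δ_1) = 24
  2·σ_2 + 6·σ_3 + 1·σ_4 = 6(Δ_3 - Δ_2) = -24
Natural end conditions: σ_0 = σ_4 = 0.
Forward elimination and back-substitution give σ_0 = 0, σ_1 = -672/61, σ_2 = 492/61, σ_3 = -408/61, σ_4 = 0.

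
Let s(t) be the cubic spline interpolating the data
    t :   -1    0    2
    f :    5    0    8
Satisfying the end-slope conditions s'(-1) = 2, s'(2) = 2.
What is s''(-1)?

Let M_i = s''(x_i). Step sizes h_i = 1, 2; slopes of the chords Δ_i = (y_(i+1) - y_i)/h_i = -5, 4.
  1·M_0 + 6·M_1 + 2·M_2 = 6(Δ_1 - Δ_0) = 54
Clamped end conditions give two more equations: 2h_0·M_0 + h_0·M_1 = 6(Δ_0 - s'(-1)) = -42 and h_1·M_1 + 2h_1·M_2 = 6(s'(2) - Δ_1) = -12.
Hence M_0 = -30, M_1 = 18, M_2 = -12.

-30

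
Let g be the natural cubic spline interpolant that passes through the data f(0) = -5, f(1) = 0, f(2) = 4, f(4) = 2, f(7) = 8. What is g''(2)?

Let m_i = g''(x_i). Step sizes h_i = 1, 1, 2, 3; slopes of the chords Δ_i = (y_(i+1) - y_i)/h_i = 5, 4, -1, 2.
  1·m_0 + 4·m_1 + 1·m_2 = 6(Δ_1 - Δ_0) = -6
  1·m_1 + 6·m_2 + 2·m_3 = 6(Δ_2 - Δ_1) = -30
  2·m_2 + 10·m_3 + 3·m_4 = 6(Δ_3 - Δ_2) = 18
Natural end conditions: m_0 = m_4 = 0.
Hence m_0 = 0, m_1 = 0, m_2 = -6, m_3 = 3, m_4 = 0.

-6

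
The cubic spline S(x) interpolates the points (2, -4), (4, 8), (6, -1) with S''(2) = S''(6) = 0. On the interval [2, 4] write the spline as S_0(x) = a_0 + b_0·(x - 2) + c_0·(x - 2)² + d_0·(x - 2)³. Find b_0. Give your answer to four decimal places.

Write M_i for S''(x_i). With h_i = 2, 2 and divided differences Δ_i = 6, -9/2, the continuity of S' gives the tridiagonal system
  2·M_0 + 8·M_1 + 2·M_2 = 6(Δ_1 - Δ_0) = -63
Natural end conditions: M_0 = M_2 = 0.
Solving the tridiagonal system: M_0 = 0, M_1 = -63/8, M_2 = 0.
On [2, 4], with S_0(x) = a_0 + b_0·(x - 2) + c_0·(x - 2)² + d_0·(x - 2)³: c_0 = M_0/2 = 0, d_0 = (M_1 - M_0)/(6h_0) = -21/32, b_0 = Δ_0 - h_0(2M_0 + M_1)/6 = 69/8.

8.6250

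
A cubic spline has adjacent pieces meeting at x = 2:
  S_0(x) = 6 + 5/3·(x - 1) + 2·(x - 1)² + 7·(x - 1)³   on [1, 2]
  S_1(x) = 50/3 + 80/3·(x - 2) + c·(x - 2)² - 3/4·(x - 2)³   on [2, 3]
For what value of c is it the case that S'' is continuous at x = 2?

S_0''(x) = 4 + 42·(x - 1), so S_0''(2) = 46. On the right, S_1''(2) = 2c, so c = 23.

23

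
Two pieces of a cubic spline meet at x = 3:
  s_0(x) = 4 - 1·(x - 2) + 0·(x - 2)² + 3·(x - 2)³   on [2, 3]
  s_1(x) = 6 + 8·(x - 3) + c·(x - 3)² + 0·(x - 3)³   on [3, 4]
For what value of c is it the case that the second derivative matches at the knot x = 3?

9

s_0''(x) = 0 + 18·(x - 2), so s_0''(3) = 18. On the right, s_1''(3) = 2c, so c = 9.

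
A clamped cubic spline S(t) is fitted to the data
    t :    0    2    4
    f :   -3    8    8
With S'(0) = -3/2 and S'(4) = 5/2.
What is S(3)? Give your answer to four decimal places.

8.3438

With σ_i denoting the second derivative at x_i, h_i = 2, 2, and Δ_i = (y_(i+1) − y_i)/h_i = 11/2, 0:
  2·σ_0 + 8·σ_1 + 2·σ_2 = 6(Δ_1 - Δ_0) = -33
Clamped end conditions give two more equations: 2h_0·σ_0 + h_0·σ_1 = 6(Δ_0 - S'(0)) = 42 and h_1·σ_1 + 2h_1·σ_2 = 6(S'(4) - Δ_1) = 15.
Hence σ_0 = 125/8, σ_1 = -41/4, σ_2 = 71/8.
On [2, 4], S(t) = 8 + 31/8·(t - 2) - 41/8·(t - 2)² + 51/32·(t - 2)³.
With (t - 2) = 1: S(3) = 267/32.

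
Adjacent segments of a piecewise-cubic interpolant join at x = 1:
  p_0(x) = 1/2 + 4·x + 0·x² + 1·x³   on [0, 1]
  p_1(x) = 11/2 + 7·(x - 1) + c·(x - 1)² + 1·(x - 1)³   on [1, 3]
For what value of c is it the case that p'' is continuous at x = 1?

p_0''(x) = 0 + 6·x, so p_0''(1) = 6. On the right, p_1''(1) = 2c, so c = 3.

3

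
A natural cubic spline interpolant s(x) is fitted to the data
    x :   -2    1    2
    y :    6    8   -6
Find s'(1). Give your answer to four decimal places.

Write M_i for s''(x_i). With h_i = 3, 1 and divided differences Δ_i = 2/3, -14, the continuity of s' gives the tridiagonal system
  3·M_0 + 8·M_1 + 1·M_2 = 6(Δ_1 - Δ_0) = -88
Natural end conditions: M_0 = M_2 = 0.
Solving the tridiagonal system: M_0 = 0, M_1 = -11, M_2 = 0.
On [1, 2], s'(x) = b_1 + 2c_1·(x - 1) + 3d_1·(x - 1)² with b_1 = Δ_1 - h_1(2M_1 + M_2)/6 = -31/3, c_1 = M_1/2 = -11/2, d_1 = (M_2 - M_1)/(6h_1) = 11/6. So s'(1) = -31/3.

-10.3333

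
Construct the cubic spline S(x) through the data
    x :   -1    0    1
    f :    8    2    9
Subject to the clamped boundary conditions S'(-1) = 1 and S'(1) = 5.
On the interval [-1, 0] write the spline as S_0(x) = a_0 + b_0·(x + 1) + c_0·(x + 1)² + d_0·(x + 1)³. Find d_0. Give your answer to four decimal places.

Let m_i = S''(x_i). Step sizes h_i = 1, 1; slopes of the chords Δ_i = (y_(i+1) - y_i)/h_i = -6, 7.
  1·m_0 + 4·m_1 + 1·m_2 = 6(Δ_1 - Δ_0) = 78
Clamped end conditions give two more equations: 2h_0·m_0 + h_0·m_1 = 6(Δ_0 - S'(-1)) = -42 and h_1·m_1 + 2h_1·m_2 = 6(S'(1) - Δ_1) = -12.
Solving: m_0 = -77/2, m_1 = 35, m_2 = -47/2.
On [-1, 0], with S_0(x) = a_0 + b_0·(x + 1) + c_0·(x + 1)² + d_0·(x + 1)³: c_0 = m_0/2 = -77/4, d_0 = (m_1 - m_0)/(6h_0) = 49/4, b_0 = Δ_0 - h_0(2m_0 + m_1)/6 = 1.

12.2500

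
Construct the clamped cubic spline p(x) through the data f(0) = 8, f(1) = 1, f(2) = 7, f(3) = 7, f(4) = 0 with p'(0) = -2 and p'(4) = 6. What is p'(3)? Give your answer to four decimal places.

With m_i denoting the second derivative at x_i, h_i = 1, 1, 1, 1, and Δ_i = (y_(i+1) − y_i)/h_i = -7, 6, 0, -7:
  1·m_0 + 4·m_1 + 1·m_2 = 6(Δ_1 - Δ_0) = 78
  1·m_1 + 4·m_2 + 1·m_3 = 6(Δ_2 - Δ_1) = -36
  1·m_2 + 4·m_3 + 1·m_4 = 6(Δ_3 - Δ_2) = -42
Clamped end conditions give two more equations: 2h_0·m_0 + h_0·m_1 = 6(Δ_0 - p'(0)) = -30 and h_3·m_3 + 2h_3·m_4 = 6(p'(4) - Δ_3) = 78.
Solving: m_0 = -419/14, m_1 = 209/7, m_2 = -23/2, m_3 = -139/7, m_4 = 685/14.
On [3, 4], p'(x) = b_3 + 2c_3·(x - 3) + 3d_3·(x - 3)² with b_3 = Δ_3 - h_3(2m_3 + m_4)/6 = -239/28, c_3 = m_3/2 = -139/14, d_3 = (m_4 - m_3)/(6h_3) = 321/28. So p'(3) = -239/28.

-8.5357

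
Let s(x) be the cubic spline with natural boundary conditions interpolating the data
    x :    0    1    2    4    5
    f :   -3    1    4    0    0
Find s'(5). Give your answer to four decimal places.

0.6885

With M_i denoting the second derivative at x_i, h_i = 1, 1, 2, 1, and Δ_i = (y_(i+1) − y_i)/h_i = 4, 3, -2, 0:
  1·M_0 + 4·M_1 + 1·M_2 = 6(Δ_1 - Δ_0) = -6
  1·M_1 + 6·M_2 + 2·M_3 = 6(Δ_2 - Δ_1) = -30
  2·M_2 + 6·M_3 + 1·M_4 = 6(Δ_3 - Δ_2) = 12
Natural end conditions: M_0 = M_4 = 0.
Forward elimination and back-substitution give M_0 = 0, M_1 = 6/61, M_2 = -390/61, M_3 = 252/61, M_4 = 0.
On [4, 5], s'(x) = b_3 + 2c_3·(x - 4) + 3d_3·(x - 4)² with b_3 = Δ_3 - h_3(2M_3 + M_4)/6 = -84/61, c_3 = M_3/2 = 126/61, d_3 = (M_4 - M_3)/(6h_3) = -42/61. So s'(5) = 42/61.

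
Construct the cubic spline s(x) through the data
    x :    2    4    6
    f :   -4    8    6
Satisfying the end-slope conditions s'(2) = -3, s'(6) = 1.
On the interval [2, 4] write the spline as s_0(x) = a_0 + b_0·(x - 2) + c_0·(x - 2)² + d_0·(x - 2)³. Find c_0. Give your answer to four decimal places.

9.8750

Put σ_i = s'' at the i-th knot. Here h = (2, 2) and Δ = (6, -1), so the interior equations h_(i-1)·σ_(i-1) + 2(h_(i-1)+h_i)·σ_i + h_i·σ_(i+1) = 6(Δ_i − Δ_(i-1)) read
  2·σ_0 + 8·σ_1 + 2·σ_2 = 6(Δ_1 - Δ_0) = -42
Clamped end conditions give two more equations: 2h_0·σ_0 + h_0·σ_1 = 6(Δ_0 - s'(2)) = 54 and h_1·σ_1 + 2h_1·σ_2 = 6(s'(6) - Δ_1) = 12.
Solving the tridiagonal system: σ_0 = 79/4, σ_1 = -25/2, σ_2 = 37/4.
On [2, 4], with s_0(x) = a_0 + b_0·(x - 2) + c_0·(x - 2)² + d_0·(x - 2)³: c_0 = σ_0/2 = 79/8, d_0 = (σ_1 - σ_0)/(6h_0) = -43/16, b_0 = Δ_0 - h_0(2σ_0 + σ_1)/6 = -3.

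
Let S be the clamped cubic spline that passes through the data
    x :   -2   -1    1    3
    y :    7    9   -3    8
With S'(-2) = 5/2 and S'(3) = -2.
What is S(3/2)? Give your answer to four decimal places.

-0.9226

With m_i denoting the second derivative at x_i, h_i = 1, 2, 2, and Δ_i = (y_(i+1) − y_i)/h_i = 2, -6, 11/2:
  1·m_0 + 6·m_1 + 2·m_2 = 6(Δ_1 - Δ_0) = -48
  2·m_1 + 8·m_2 + 2·m_3 = 6(Δ_2 - Δ_1) = 69
Clamped end conditions give two more equations: 2h_0·m_0 + h_0·m_1 = 6(Δ_0 - S'(-2)) = -3 and h_2·m_2 + 2h_2·m_3 = 6(S'(3) - Δ_2) = -45.
Solving the tridiagonal system: m_0 = 135/23, m_1 = -339/23, m_2 = 795/46, m_3 = -915/46.
On [1, 3], S(x) = -3 + 14/23·(x - 1) + 795/92·(x - 1)² - 285/92·(x - 1)³.
With (x - 1) = 1/2: S(3/2) = -679/736.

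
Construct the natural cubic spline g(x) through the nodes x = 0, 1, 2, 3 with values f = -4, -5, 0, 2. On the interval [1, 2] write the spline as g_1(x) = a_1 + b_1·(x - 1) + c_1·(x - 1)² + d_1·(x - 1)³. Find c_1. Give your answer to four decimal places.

5.4000

Put M_i = g'' at the i-th knot. Here h = (1, 1, 1) and Δ = (-1, 5, 2), so the interior equations h_(i-1)·M_(i-1) + 2(h_(i-1)+h_i)·M_i + h_i·M_(i+1) = 6(Δ_i − Δ_(i-1)) read
  1·M_0 + 4·M_1 + 1·M_2 = 6(Δ_1 - Δ_0) = 36
  1·M_1 + 4·M_2 + 1·M_3 = 6(Δ_2 - Δ_1) = -18
Natural end conditions: M_0 = M_3 = 0.
Solving: M_0 = 0, M_1 = 54/5, M_2 = -36/5, M_3 = 0.
On [1, 2], with g_1(x) = a_1 + b_1·(x - 1) + c_1·(x - 1)² + d_1·(x - 1)³: c_1 = M_1/2 = 27/5, d_1 = (M_2 - M_1)/(6h_1) = -3, b_1 = Δ_1 - h_1(2M_1 + M_2)/6 = 13/5.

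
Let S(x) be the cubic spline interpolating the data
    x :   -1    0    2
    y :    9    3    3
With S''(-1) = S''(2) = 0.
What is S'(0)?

-4

Let m_i = S''(x_i). Step sizes h_i = 1, 2; slopes of the chords Δ_i = (y_(i+1) - y_i)/h_i = -6, 0.
  1·m_0 + 6·m_1 + 2·m_2 = 6(Δ_1 - Δ_0) = 36
Natural end conditions: m_0 = m_2 = 0.
Solving: m_0 = 0, m_1 = 6, m_2 = 0.
On [0, 2], S'(x) = b_1 + 2c_1·x + 3d_1·x² with b_1 = Δ_1 - h_1(2m_1 + m_2)/6 = -4, c_1 = m_1/2 = 3, d_1 = (m_2 - m_1)/(6h_1) = -1/2. So S'(0) = -4.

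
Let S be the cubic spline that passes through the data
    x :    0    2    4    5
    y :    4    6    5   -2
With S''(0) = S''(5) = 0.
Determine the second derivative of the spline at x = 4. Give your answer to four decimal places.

Let M_i = S''(x_i). Step sizes h_i = 2, 2, 1; slopes of the chords Δ_i = (y_(i+1) - y_i)/h_i = 1, -1/2, -7.
  2·M_0 + 8·M_1 + 2·M_2 = 6(Δ_1 - Δ_0) = -9
  2·M_1 + 6·M_2 + 1·M_3 = 6(Δ_2 - Δ_1) = -39
Natural end conditions: M_0 = M_3 = 0.
Hence M_0 = 0, M_1 = 6/11, M_2 = -147/22, M_3 = 0.

-6.6818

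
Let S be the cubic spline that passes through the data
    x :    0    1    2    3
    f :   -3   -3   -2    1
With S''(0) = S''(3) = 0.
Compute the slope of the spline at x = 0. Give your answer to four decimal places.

-0.1333

Put M_i = S'' at the i-th knot. Here h = (1, 1, 1) and Δ = (0, 1, 3), so the interior equations h_(i-1)·M_(i-1) + 2(h_(i-1)+h_i)·M_i + h_i·M_(i+1) = 6(Δ_i − Δ_(i-1)) read
  1·M_0 + 4·M_1 + 1·M_2 = 6(Δ_1 - Δ_0) = 6
  1·M_1 + 4·M_2 + 1·M_3 = 6(Δ_2 - Δ_1) = 12
Natural end conditions: M_0 = M_3 = 0.
Solving: M_0 = 0, M_1 = 4/5, M_2 = 14/5, M_3 = 0.
On [0, 1], S'(x) = b_0 + 2c_0·x + 3d_0·x² with b_0 = Δ_0 - h_0(2M_0 + M_1)/6 = -2/15, c_0 = M_0/2 = 0, d_0 = (M_1 - M_0)/(6h_0) = 2/15. So S'(0) = -2/15.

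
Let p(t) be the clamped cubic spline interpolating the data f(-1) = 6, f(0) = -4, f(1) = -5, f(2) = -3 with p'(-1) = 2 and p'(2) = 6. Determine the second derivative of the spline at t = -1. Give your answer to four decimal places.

-49.7333

With σ_i denoting the second derivative at x_i, h_i = 1, 1, 1, and Δ_i = (y_(i+1) − y_i)/h_i = -10, -1, 2:
  1·σ_0 + 4·σ_1 + 1·σ_2 = 6(Δ_1 - Δ_0) = 54
  1·σ_1 + 4·σ_2 + 1·σ_3 = 6(Δ_2 - Δ_1) = 18
Clamped end conditions give two more equations: 2h_0·σ_0 + h_0·σ_1 = 6(Δ_0 - p'(-1)) = -72 and h_2·σ_2 + 2h_2·σ_3 = 6(p'(2) - Δ_2) = 24.
Forward elimination and back-substitution give σ_0 = -746/15, σ_1 = 412/15, σ_2 = -92/15, σ_3 = 226/15.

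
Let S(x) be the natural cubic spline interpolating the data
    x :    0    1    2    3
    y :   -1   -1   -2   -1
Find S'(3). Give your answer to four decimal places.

Put M_i = S'' at the i-th knot. Here h = (1, 1, 1) and Δ = (0, -1, 1), so the interior equations h_(i-1)·M_(i-1) + 2(h_(i-1)+h_i)·M_i + h_i·M_(i+1) = 6(Δ_i − Δ_(i-1)) read
  1·M_0 + 4·M_1 + 1·M_2 = 6(Δ_1 - Δ_0) = -6
  1·M_1 + 4·M_2 + 1·M_3 = 6(Δ_2 - Δ_1) = 12
Natural end conditions: M_0 = M_3 = 0.
Solving: M_0 = 0, M_1 = -12/5, M_2 = 18/5, M_3 = 0.
On [2, 3], S'(x) = b_2 + 2c_2·(x - 2) + 3d_2·(x - 2)² with b_2 = Δ_2 - h_2(2M_2 + M_3)/6 = -1/5, c_2 = M_2/2 = 9/5, d_2 = (M_3 - M_2)/(6h_2) = -3/5. So S'(3) = 8/5.

1.6000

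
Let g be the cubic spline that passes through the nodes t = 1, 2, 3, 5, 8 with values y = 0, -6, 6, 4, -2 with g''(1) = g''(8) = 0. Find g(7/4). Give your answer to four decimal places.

Let M_i = g''(x_i). Step sizes h_i = 1, 1, 2, 3; slopes of the chords Δ_i = (y_(i+1) - y_i)/h_i = -6, 12, -1, -2.
  1·M_0 + 4·M_1 + 1·M_2 = 6(Δ_1 - Δ_0) = 108
  1·M_1 + 6·M_2 + 2·M_3 = 6(Δ_2 - Δ_1) = -78
  2·M_2 + 10·M_3 + 3·M_4 = 6(Δ_3 - Δ_2) = -6
Natural end conditions: M_0 = M_4 = 0.
Solving the tridiagonal system: M_0 = 0, M_1 = 3408/107, M_2 = -2076/107, M_3 = 351/107, M_4 = 0.
On [1, 2], g(t) = 0 - 1210/107·(t - 1) + 0·(t - 1)² + 568/107·(t - 1)³.
With (t - 1) = 3/4: g(7/4) = -5343/856.

-6.2418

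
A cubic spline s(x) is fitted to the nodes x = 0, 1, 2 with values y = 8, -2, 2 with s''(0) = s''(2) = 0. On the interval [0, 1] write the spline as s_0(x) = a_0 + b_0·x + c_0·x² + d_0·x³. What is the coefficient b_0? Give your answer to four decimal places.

Let M_i = s''(x_i). Step sizes h_i = 1, 1; slopes of the chords Δ_i = (y_(i+1) - y_i)/h_i = -10, 4.
  1·M_0 + 4·M_1 + 1·M_2 = 6(Δ_1 - Δ_0) = 84
Natural end conditions: M_0 = M_2 = 0.
Forward elimination and back-substitution give M_0 = 0, M_1 = 21, M_2 = 0.
On [0, 1], with s_0(x) = a_0 + b_0·x + c_0·x² + d_0·x³: c_0 = M_0/2 = 0, d_0 = (M_1 - M_0)/(6h_0) = 7/2, b_0 = Δ_0 - h_0(2M_0 + M_1)/6 = -27/2.

-13.5000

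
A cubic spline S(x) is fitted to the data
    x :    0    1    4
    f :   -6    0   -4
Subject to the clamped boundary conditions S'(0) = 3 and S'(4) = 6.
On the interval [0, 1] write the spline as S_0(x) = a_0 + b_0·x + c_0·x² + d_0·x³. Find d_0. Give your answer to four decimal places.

With m_i denoting the second derivative at x_i, h_i = 1, 3, and Δ_i = (y_(i+1) − y_i)/h_i = 6, -4/3:
  1·m_0 + 8·m_1 + 3·m_2 = 6(Δ_1 - Δ_0) = -44
Clamped end conditions give two more equations: 2h_0·m_0 + h_0·m_1 = 6(Δ_0 - S'(0)) = 18 and h_1·m_1 + 2h_1·m_2 = 6(S'(4) - Δ_1) = 44.
Solving: m_0 = 61/4, m_1 = -25/2, m_2 = 163/12.
On [0, 1], with S_0(x) = a_0 + b_0·x + c_0·x² + d_0·x³: c_0 = m_0/2 = 61/8, d_0 = (m_1 - m_0)/(6h_0) = -37/8, b_0 = Δ_0 - h_0(2m_0 + m_1)/6 = 3.

-4.6250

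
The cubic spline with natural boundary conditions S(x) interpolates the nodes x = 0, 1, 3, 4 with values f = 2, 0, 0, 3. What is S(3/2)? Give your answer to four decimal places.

-0.6563

With M_i denoting the second derivative at x_i, h_i = 1, 2, 1, and Δ_i = (y_(i+1) − y_i)/h_i = -2, 0, 3:
  1·M_0 + 6·M_1 + 2·M_2 = 6(Δ_1 - Δ_0) = 12
  2·M_1 + 6·M_2 + 1·M_3 = 6(Δ_2 - Δ_1) = 18
Natural end conditions: M_0 = M_3 = 0.
Solving: M_0 = 0, M_1 = 9/8, M_2 = 21/8, M_3 = 0.
On [1, 3], S(x) = 0 - 13/8·(x - 1) + 9/16·(x - 1)² + 1/8·(x - 1)³.
With (x - 1) = 1/2: S(3/2) = -21/32.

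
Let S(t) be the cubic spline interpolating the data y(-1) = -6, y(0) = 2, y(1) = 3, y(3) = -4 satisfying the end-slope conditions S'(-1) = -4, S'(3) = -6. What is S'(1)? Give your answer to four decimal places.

-2.5455

Put M_i = S'' at the i-th knot. Here h = (1, 1, 2) and Δ = (8, 1, -7/2), so the interior equations h_(i-1)·M_(i-1) + 2(h_(i-1)+h_i)·M_i + h_i·M_(i+1) = 6(Δ_i − Δ_(i-1)) read
  1·M_0 + 4·M_1 + 1·M_2 = 6(Δ_1 - Δ_0) = -42
  1·M_1 + 6·M_2 + 2·M_3 = 6(Δ_2 - Δ_1) = -27
Clamped end conditions give two more equations: 2h_0·M_0 + h_0·M_1 = 6(Δ_0 - S'(-1)) = 72 and h_2·M_2 + 2h_2·M_3 = 6(S'(3) - Δ_2) = -15.
Solving the tridiagonal system: M_0 = 1039/22, M_1 = -247/11, M_2 = 13/22, M_3 = -89/22.
On [1, 3], S'(t) = b_2 + 2c_2·(t - 1) + 3d_2·(t - 1)² with b_2 = Δ_2 - h_2(2M_2 + M_3)/6 = -28/11, c_2 = M_2/2 = 13/44, d_2 = (M_3 - M_2)/(6h_2) = -17/44. So S'(1) = -28/11.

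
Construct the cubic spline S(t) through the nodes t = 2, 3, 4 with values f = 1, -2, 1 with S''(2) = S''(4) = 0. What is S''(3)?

Put σ_i = S'' at the i-th knot. Here h = (1, 1) and Δ = (-3, 3), so the interior equations h_(i-1)·σ_(i-1) + 2(h_(i-1)+h_i)·σ_i + h_i·σ_(i+1) = 6(Δ_i − Δ_(i-1)) read
  1·σ_0 + 4·σ_1 + 1·σ_2 = 6(Δ_1 - Δ_0) = 36
Natural end conditions: σ_0 = σ_2 = 0.
Hence σ_0 = 0, σ_1 = 9, σ_2 = 0.

9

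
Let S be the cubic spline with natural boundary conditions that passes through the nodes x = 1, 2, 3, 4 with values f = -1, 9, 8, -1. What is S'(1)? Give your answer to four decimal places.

Put M_i = S'' at the i-th knot. Here h = (1, 1, 1) and Δ = (10, -1, -9), so the interior equations h_(i-1)·M_(i-1) + 2(h_(i-1)+h_i)·M_i + h_i·M_(i+1) = 6(Δ_i − Δ_(i-1)) read
  1·M_0 + 4·M_1 + 1·M_2 = 6(Δ_1 - Δ_0) = -66
  1·M_1 + 4·M_2 + 1·M_3 = 6(Δ_2 - Δ_1) = -48
Natural end conditions: M_0 = M_3 = 0.
Solving the tridiagonal system: M_0 = 0, M_1 = -72/5, M_2 = -42/5, M_3 = 0.
On [1, 2], S'(x) = b_0 + 2c_0·(x - 1) + 3d_0·(x - 1)² with b_0 = Δ_0 - h_0(2M_0 + M_1)/6 = 62/5, c_0 = M_0/2 = 0, d_0 = (M_1 - M_0)/(6h_0) = -12/5. So S'(1) = 62/5.

12.4000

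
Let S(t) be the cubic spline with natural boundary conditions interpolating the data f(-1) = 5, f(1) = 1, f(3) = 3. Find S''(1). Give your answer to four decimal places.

2.2500

Let σ_i = S''(x_i). Step sizes h_i = 2, 2; slopes of the chords Δ_i = (y_(i+1) - y_i)/h_i = -2, 1.
  2·σ_0 + 8·σ_1 + 2·σ_2 = 6(Δ_1 - Δ_0) = 18
Natural end conditions: σ_0 = σ_2 = 0.
Hence σ_0 = 0, σ_1 = 9/4, σ_2 = 0.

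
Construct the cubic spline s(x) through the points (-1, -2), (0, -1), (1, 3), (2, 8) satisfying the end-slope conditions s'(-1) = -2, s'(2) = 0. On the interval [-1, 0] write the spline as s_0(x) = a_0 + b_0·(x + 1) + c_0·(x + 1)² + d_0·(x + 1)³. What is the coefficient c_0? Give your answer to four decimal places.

Put σ_i = s'' at the i-th knot. Here h = (1, 1, 1) and Δ = (1, 4, 5), so the interior equations h_(i-1)·σ_(i-1) + 2(h_(i-1)+h_i)·σ_i + h_i·σ_(i+1) = 6(Δ_i − Δ_(i-1)) read
  1·σ_0 + 4·σ_1 + 1·σ_2 = 6(Δ_1 - Δ_0) = 18
  1·σ_1 + 4·σ_2 + 1·σ_3 = 6(Δ_2 - Δ_1) = 6
Clamped end conditions give two more equations: 2h_0·σ_0 + h_0·σ_1 = 6(Δ_0 - s'(-1)) = 18 and h_2·σ_2 + 2h_2·σ_3 = 6(s'(2) - Δ_2) = -30.
Solving: σ_0 = 128/15, σ_1 = 14/15, σ_2 = 86/15, σ_3 = -268/15.
On [-1, 0], with s_0(x) = a_0 + b_0·(x + 1) + c_0·(x + 1)² + d_0·(x + 1)³: c_0 = σ_0/2 = 64/15, d_0 = (σ_1 - σ_0)/(6h_0) = -19/15, b_0 = Δ_0 - h_0(2σ_0 + σ_1)/6 = -2.

4.2667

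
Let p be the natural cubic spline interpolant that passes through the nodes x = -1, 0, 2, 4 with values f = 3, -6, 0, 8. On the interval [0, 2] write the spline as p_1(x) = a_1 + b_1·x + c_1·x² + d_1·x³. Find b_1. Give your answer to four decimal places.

-4.7273

Put σ_i = p'' at the i-th knot. Here h = (1, 2, 2) and Δ = (-9, 3, 4), so the interior equations h_(i-1)·σ_(i-1) + 2(h_(i-1)+h_i)·σ_i + h_i·σ_(i+1) = 6(Δ_i − Δ_(i-1)) read
  1·σ_0 + 6·σ_1 + 2·σ_2 = 6(Δ_1 - Δ_0) = 72
  2·σ_1 + 8·σ_2 + 2·σ_3 = 6(Δ_2 - Δ_1) = 6
Natural end conditions: σ_0 = σ_3 = 0.
Solving: σ_0 = 0, σ_1 = 141/11, σ_2 = -27/11, σ_3 = 0.
On [0, 2], with p_1(x) = a_1 + b_1·x + c_1·x² + d_1·x³: c_1 = σ_1/2 = 141/22, d_1 = (σ_2 - σ_1)/(6h_1) = -14/11, b_1 = Δ_1 - h_1(2σ_1 + σ_2)/6 = -52/11.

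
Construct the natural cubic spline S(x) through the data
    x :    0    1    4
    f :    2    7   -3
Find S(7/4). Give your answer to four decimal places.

Put σ_i = S'' at the i-th knot. Here h = (1, 3) and Δ = (5, -10/3), so the interior equations h_(i-1)·σ_(i-1) + 2(h_(i-1)+h_i)·σ_i + h_i·σ_(i+1) = 6(Δ_i − Δ_(i-1)) read
  1·σ_0 + 8·σ_1 + 3·σ_2 = 6(Δ_1 - Δ_0) = -50
Natural end conditions: σ_0 = σ_2 = 0.
Hence σ_0 = 0, σ_1 = -25/4, σ_2 = 0.
On [1, 4], S(x) = 7 + 35/12·(x - 1) - 25/8·(x - 1)² + 25/72·(x - 1)³.
With (x - 1) = 3/4: S(7/4) = 3879/512.

7.5762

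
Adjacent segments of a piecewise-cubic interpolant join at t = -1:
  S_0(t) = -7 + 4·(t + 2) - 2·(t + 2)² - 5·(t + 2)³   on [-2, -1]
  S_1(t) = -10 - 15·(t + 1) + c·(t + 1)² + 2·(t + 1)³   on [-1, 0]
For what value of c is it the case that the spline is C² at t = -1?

S_0''(t) = -4 - 30·(t + 2), so S_0''(-1) = -34. On the right, S_1''(-1) = 2c, so c = -17.

-17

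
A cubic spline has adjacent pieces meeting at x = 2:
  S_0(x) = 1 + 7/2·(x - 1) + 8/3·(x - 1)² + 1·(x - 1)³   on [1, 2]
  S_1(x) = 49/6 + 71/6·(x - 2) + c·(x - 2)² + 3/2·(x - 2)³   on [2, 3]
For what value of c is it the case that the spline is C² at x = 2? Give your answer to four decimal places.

S_0''(x) = 16/3 + 6·(x - 1), so S_0''(2) = 34/3. On the right, S_1''(2) = 2c, so c = 17/3.

5.6667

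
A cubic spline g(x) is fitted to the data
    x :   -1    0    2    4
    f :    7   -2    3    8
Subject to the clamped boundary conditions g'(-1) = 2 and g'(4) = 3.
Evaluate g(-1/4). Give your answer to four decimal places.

0.8084

Let m_i = g''(x_i). Step sizes h_i = 1, 2, 2; slopes of the chords Δ_i = (y_(i+1) - y_i)/h_i = -9, 5/2, 5/2.
  1·m_0 + 6·m_1 + 2·m_2 = 6(Δ_1 - Δ_0) = 69
  2·m_1 + 8·m_2 + 2·m_3 = 6(Δ_2 - Δ_1) = 0
Clamped end conditions give two more equations: 2h_0·m_0 + h_0·m_1 = 6(Δ_0 - g'(-1)) = -66 and h_2·m_2 + 2h_2·m_3 = 6(g'(4) - Δ_2) = 3.
Hence m_0 = -998/23, m_1 = 478/23, m_2 = -283/46, m_3 = 88/23.
On [-1, 0], g(x) = 7 + 2·(x + 1) - 499/23·(x + 1)² + 246/23·(x + 1)³.
With (x + 1) = 3/4: g(-1/4) = 595/736.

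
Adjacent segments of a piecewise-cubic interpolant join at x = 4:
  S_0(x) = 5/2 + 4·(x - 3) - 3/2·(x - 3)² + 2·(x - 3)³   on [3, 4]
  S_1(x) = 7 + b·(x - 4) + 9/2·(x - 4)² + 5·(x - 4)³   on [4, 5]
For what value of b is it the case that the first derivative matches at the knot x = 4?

S_0'(x) = 4 - 3·(x - 3) + 6·(x - 3)², so S_0'(4) = 7. On the right, S_1'(4) = b, so b = 7.

7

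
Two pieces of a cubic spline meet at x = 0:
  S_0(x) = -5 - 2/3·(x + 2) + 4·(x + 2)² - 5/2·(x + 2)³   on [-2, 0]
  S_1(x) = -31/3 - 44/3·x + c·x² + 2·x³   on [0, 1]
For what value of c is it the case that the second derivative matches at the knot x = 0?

-11

S_0''(x) = 8 - 15·(x + 2), so S_0''(0) = -22. On the right, S_1''(0) = 2c, so c = -11.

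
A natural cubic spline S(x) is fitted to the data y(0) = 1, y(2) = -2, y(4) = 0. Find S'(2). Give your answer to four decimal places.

Let σ_i = S''(x_i). Step sizes h_i = 2, 2; slopes of the chords Δ_i = (y_(i+1) - y_i)/h_i = -3/2, 1.
  2·σ_0 + 8·σ_1 + 2·σ_2 = 6(Δ_1 - Δ_0) = 15
Natural end conditions: σ_0 = σ_2 = 0.
Forward elimination and back-substitution give σ_0 = 0, σ_1 = 15/8, σ_2 = 0.
On [2, 4], S'(x) = b_1 + 2c_1·(x - 2) + 3d_1·(x - 2)² with b_1 = Δ_1 - h_1(2σ_1 + σ_2)/6 = -1/4, c_1 = σ_1/2 = 15/16, d_1 = (σ_2 - σ_1)/(6h_1) = -5/32. So S'(2) = -1/4.

-0.2500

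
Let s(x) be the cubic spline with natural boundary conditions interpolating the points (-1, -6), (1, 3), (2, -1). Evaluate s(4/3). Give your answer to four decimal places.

2.1914

Let M_i = s''(x_i). Step sizes h_i = 2, 1; slopes of the chords Δ_i = (y_(i+1) - y_i)/h_i = 9/2, -4.
  2·M_0 + 6·M_1 + 1·M_2 = 6(Δ_1 - Δ_0) = -51
Natural end conditions: M_0 = M_2 = 0.
Solving the tridiagonal system: M_0 = 0, M_1 = -17/2, M_2 = 0.
On [1, 2], s(x) = 3 - 7/6·(x - 1) - 17/4·(x - 1)² + 17/12·(x - 1)³.
With (x - 1) = 1/3: s(4/3) = 355/162.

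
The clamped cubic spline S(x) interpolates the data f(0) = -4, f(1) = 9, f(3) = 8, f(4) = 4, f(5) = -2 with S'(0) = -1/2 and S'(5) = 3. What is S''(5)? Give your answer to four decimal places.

With M_i denoting the second derivative at x_i, h_i = 1, 2, 1, 1, and Δ_i = (y_(i+1) − y_i)/h_i = 13, -1/2, -4, -6:
  1·M_0 + 6·M_1 + 2·M_2 = 6(Δ_1 - Δ_0) = -81
  2·M_1 + 6·M_2 + 1·M_3 = 6(Δ_2 - Δ_1) = -21
  1·M_2 + 4·M_3 + 1·M_4 = 6(Δ_3 - Δ_2) = -12
Clamped end conditions give two more equations: 2h_0·M_0 + h_0·M_1 = 6(Δ_0 - S'(0)) = 81 and h_3·M_3 + 2h_3·M_4 = 6(S'(5) - Δ_3) = 54.
Hence M_0 = 3379/64, M_1 = -787/32, M_2 = 881/128, M_3 = -839/64, M_4 = 4295/128.

33.5547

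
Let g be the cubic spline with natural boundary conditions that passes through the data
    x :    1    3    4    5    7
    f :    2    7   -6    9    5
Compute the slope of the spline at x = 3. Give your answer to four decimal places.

Let M_i = g''(x_i). Step sizes h_i = 2, 1, 1, 2; slopes of the chords Δ_i = (y_(i+1) - y_i)/h_i = 5/2, -13, 15, -2.
  2·M_0 + 6·M_1 + 1·M_2 = 6(Δ_1 - Δ_0) = -93
  1·M_1 + 4·M_2 + 1·M_3 = 6(Δ_2 - Δ_1) = 168
  1·M_2 + 6·M_3 + 2·M_4 = 6(Δ_3 - Δ_2) = -102
Natural end conditions: M_0 = M_4 = 0.
Hence M_0 = 0, M_1 = -1083/44, M_2 = 1203/22, M_3 = -1149/44, M_4 = 0.
On [3, 4], g'(x) = b_1 + 2c_1·(x - 3) + 3d_1·(x - 3)² with b_1 = Δ_1 - h_1(2M_1 + M_2)/6 = -153/11, c_1 = M_1/2 = -1083/88, d_1 = (M_2 - M_1)/(6h_1) = 1163/88. So g'(3) = -153/11.

-13.9091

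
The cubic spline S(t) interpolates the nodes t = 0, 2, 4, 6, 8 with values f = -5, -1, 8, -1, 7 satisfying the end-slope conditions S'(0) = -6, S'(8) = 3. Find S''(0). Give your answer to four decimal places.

11.2500

Let σ_i = S''(x_i). Step sizes h_i = 2, 2, 2, 2; slopes of the chords Δ_i = (y_(i+1) - y_i)/h_i = 2, 9/2, -9/2, 4.
  2·σ_0 + 8·σ_1 + 2·σ_2 = 6(Δ_1 - Δ_0) = 15
  2·σ_1 + 8·σ_2 + 2·σ_3 = 6(Δ_2 - Δ_1) = -54
  2·σ_2 + 8·σ_3 + 2·σ_4 = 6(Δ_3 - Δ_2) = 51
Clamped end conditions give two more equations: 2h_0·σ_0 + h_0·σ_1 = 6(Δ_0 - S'(0)) = 48 and h_3·σ_3 + 2h_3·σ_4 = 6(S'(8) - Δ_3) = -6.
Forward elimination and back-substitution give σ_0 = 45/4, σ_1 = 3/2, σ_2 = -39/4, σ_3 = 21/2, σ_4 = -27/4.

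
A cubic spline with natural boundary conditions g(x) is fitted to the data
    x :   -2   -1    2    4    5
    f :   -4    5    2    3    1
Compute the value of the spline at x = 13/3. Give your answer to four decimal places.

Let σ_i = g''(x_i). Step sizes h_i = 1, 3, 2, 1; slopes of the chords Δ_i = (y_(i+1) - y_i)/h_i = 9, -1, 1/2, -2.
  1·σ_0 + 8·σ_1 + 3·σ_2 = 6(Δ_1 - Δ_0) = -60
  3·σ_1 + 10·σ_2 + 2·σ_3 = 6(Δ_2 - Δ_1) = 9
  2·σ_2 + 6·σ_3 + 1·σ_4 = 6(Δ_3 - Δ_2) = -15
Natural end conditions: σ_0 = σ_4 = 0.
Solving: σ_0 = 0, σ_1 = -1806/197, σ_2 = 876/197, σ_3 = -1569/394, σ_4 = 0.
On [4, 5], g(x) = 3 - 265/394·(x - 4) - 1569/788·(x - 4)² + 523/788·(x - 4)³.
With (x - 4) = 1/3: g(13/3) = 27437/10638.

2.5792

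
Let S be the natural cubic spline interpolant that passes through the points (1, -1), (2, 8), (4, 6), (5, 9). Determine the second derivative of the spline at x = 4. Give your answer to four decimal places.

8.2500

Put M_i = S'' at the i-th knot. Here h = (1, 2, 1) and Δ = (9, -1, 3), so the interior equations h_(i-1)·M_(i-1) + 2(h_(i-1)+h_i)·M_i + h_i·M_(i+1) = 6(Δ_i − Δ_(i-1)) read
  1·M_0 + 6·M_1 + 2·M_2 = 6(Δ_1 - Δ_0) = -60
  2·M_1 + 6·M_2 + 1·M_3 = 6(Δ_2 - Δ_1) = 24
Natural end conditions: M_0 = M_3 = 0.
Solving the tridiagonal system: M_0 = 0, M_1 = -51/4, M_2 = 33/4, M_3 = 0.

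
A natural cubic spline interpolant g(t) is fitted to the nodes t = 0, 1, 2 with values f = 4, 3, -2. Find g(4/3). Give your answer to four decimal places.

Put σ_i = g'' at the i-th knot. Here h = (1, 1) and Δ = (-1, -5), so the interior equations h_(i-1)·σ_(i-1) + 2(h_(i-1)+h_i)·σ_i + h_i·σ_(i+1) = 6(Δ_i − Δ_(i-1)) read
  1·σ_0 + 4·σ_1 + 1·σ_2 = 6(Δ_1 - Δ_0) = -24
Natural end conditions: σ_0 = σ_2 = 0.
Solving: σ_0 = 0, σ_1 = -6, σ_2 = 0.
On [1, 2], g(t) = 3 - 3·(t - 1) - 3·(t - 1)² + 1·(t - 1)³.
With (t - 1) = 1/3: g(4/3) = 46/27.

1.7037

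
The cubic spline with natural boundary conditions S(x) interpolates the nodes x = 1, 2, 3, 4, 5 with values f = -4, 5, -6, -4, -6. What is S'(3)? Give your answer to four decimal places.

-6.5000

Write σ_i for S''(x_i). With h_i = 1, 1, 1, 1 and divided differences Δ_i = 9, -11, 2, -2, the continuity of S' gives the tridiagonal system
  1·σ_0 + 4·σ_1 + 1·σ_2 = 6(Δ_1 - Δ_0) = -120
  1·σ_1 + 4·σ_2 + 1·σ_3 = 6(Δ_2 - Δ_1) = 78
  1·σ_2 + 4·σ_3 + 1·σ_4 = 6(Δ_3 - Δ_2) = -24
Natural end conditions: σ_0 = σ_4 = 0.
Forward elimination and back-substitution give σ_0 = 0, σ_1 = -267/7, σ_2 = 228/7, σ_3 = -99/7, σ_4 = 0.
On [3, 4], S'(x) = b_2 + 2c_2·(x - 3) + 3d_2·(x - 3)² with b_2 = Δ_2 - h_2(2σ_2 + σ_3)/6 = -13/2, c_2 = σ_2/2 = 114/7, d_2 = (σ_3 - σ_2)/(6h_2) = -109/14. So S'(3) = -13/2.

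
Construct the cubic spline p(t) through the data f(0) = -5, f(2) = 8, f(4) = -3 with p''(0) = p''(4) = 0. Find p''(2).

Write M_i for p''(x_i). With h_i = 2, 2 and divided differences Δ_i = 13/2, -11/2, the continuity of p' gives the tridiagonal system
  2·M_0 + 8·M_1 + 2·M_2 = 6(Δ_1 - Δ_0) = -72
Natural end conditions: M_0 = M_2 = 0.
Solving the tridiagonal system: M_0 = 0, M_1 = -9, M_2 = 0.

-9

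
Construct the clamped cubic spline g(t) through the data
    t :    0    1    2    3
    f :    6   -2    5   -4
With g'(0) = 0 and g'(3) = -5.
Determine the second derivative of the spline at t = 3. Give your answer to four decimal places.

33.8667

Write M_i for g''(x_i). With h_i = 1, 1, 1 and divided differences Δ_i = -8, 7, -9, the continuity of g' gives the tridiagonal system
  1·M_0 + 4·M_1 + 1·M_2 = 6(Δ_1 - Δ_0) = 90
  1·M_1 + 4·M_2 + 1·M_3 = 6(Δ_2 - Δ_1) = -96
Clamped end conditions give two more equations: 2h_0·M_0 + h_0·M_1 = 6(Δ_0 - g'(0)) = -48 and h_2·M_2 + 2h_2·M_3 = 6(g'(3) - Δ_2) = 24.
Hence M_0 = -698/15, M_1 = 676/15, M_2 = -656/15, M_3 = 508/15.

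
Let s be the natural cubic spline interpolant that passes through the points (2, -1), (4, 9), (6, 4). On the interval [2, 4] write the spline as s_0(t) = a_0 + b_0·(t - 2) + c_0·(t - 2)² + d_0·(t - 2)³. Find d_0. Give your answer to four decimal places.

-0.4688

Let M_i = s''(x_i). Step sizes h_i = 2, 2; slopes of the chords Δ_i = (y_(i+1) - y_i)/h_i = 5, -5/2.
  2·M_0 + 8·M_1 + 2·M_2 = 6(Δ_1 - Δ_0) = -45
Natural end conditions: M_0 = M_2 = 0.
Forward elimination and back-substitution give M_0 = 0, M_1 = -45/8, M_2 = 0.
On [2, 4], with s_0(t) = a_0 + b_0·(t - 2) + c_0·(t - 2)² + d_0·(t - 2)³: c_0 = M_0/2 = 0, d_0 = (M_1 - M_0)/(6h_0) = -15/32, b_0 = Δ_0 - h_0(2M_0 + M_1)/6 = 55/8.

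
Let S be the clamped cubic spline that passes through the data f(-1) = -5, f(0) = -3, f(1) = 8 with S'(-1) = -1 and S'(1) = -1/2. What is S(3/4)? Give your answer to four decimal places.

With M_i denoting the second derivative at x_i, h_i = 1, 1, and Δ_i = (y_(i+1) − y_i)/h_i = 2, 11:
  1·M_0 + 4·M_1 + 1·M_2 = 6(Δ_1 - Δ_0) = 54
Clamped end conditions give two more equations: 2h_0·M_0 + h_0·M_1 = 6(Δ_0 - S'(-1)) = 18 and h_1·M_1 + 2h_1·M_2 = 6(S'(1) - Δ_1) = -69.
Solving: M_0 = -17/4, M_1 = 53/2, M_2 = -191/4.
On [0, 1], S(x) = -3 + 81/8·x + 53/4·x² - 99/8·x³.
With x = 3/4: S(3/4) = 3495/512.

6.8262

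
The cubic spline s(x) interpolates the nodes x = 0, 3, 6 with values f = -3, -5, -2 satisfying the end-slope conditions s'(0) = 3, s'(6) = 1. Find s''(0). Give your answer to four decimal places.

-4.8333

Put m_i = s'' at the i-th knot. Here h = (3, 3) and Δ = (-2/3, 1), so the interior equations h_(i-1)·m_(i-1) + 2(h_(i-1)+h_i)·m_i + h_i·m_(i+1) = 6(Δ_i − Δ_(i-1)) read
  3·m_0 + 12·m_1 + 3·m_2 = 6(Δ_1 - Δ_0) = 10
Clamped end conditions give two more equations: 2h_0·m_0 + h_0·m_1 = 6(Δ_0 - s'(0)) = -22 and h_1·m_1 + 2h_1·m_2 = 6(s'(6) - Δ_1) = 0.
Solving the tridiagonal system: m_0 = -29/6, m_1 = 7/3, m_2 = -7/6.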